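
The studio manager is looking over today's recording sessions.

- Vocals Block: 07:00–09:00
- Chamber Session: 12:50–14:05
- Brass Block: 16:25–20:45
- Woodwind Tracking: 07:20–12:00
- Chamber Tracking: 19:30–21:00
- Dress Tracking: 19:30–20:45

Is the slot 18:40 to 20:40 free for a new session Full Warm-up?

Vocals Block: ends 09:00 at or before Full Warm-up starts 18:40 → clear.
Woodwind Tracking: ends 12:00 at or before Full Warm-up starts 18:40 → clear.
Chamber Session: ends 14:05 at or before Full Warm-up starts 18:40 → clear.
Brass Block: starts 16:25 before Full Warm-up ends 20:40, and ends 20:45 after Full Warm-up starts 18:40 → overlap.
Dress Tracking: starts 19:30 before Full Warm-up ends 20:40, and ends 20:45 after Full Warm-up starts 18:40 → overlap.
Chamber Tracking: starts 19:30 before Full Warm-up ends 20:40, and ends 21:00 after Full Warm-up starts 18:40 → overlap.
Full Warm-up overlaps Brass Block, Dress Tracking, Chamber Tracking.

No — it overlaps Brass Block, Chamber Tracking, Dress Tracking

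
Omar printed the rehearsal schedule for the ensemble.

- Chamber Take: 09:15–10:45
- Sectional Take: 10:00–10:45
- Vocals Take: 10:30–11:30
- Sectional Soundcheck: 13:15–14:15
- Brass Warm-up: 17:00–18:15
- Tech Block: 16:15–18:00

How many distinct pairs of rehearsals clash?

4

Sorted by start: Chamber Take, Sectional Take, Vocals Take, Sectional Soundcheck, Tech Block, Brass Warm-up.
Sectional Take starts before Chamber Take ends → Chamber Take and Sectional Take overlap.
Vocals Take starts before Chamber Take ends → Chamber Take and Vocals Take overlap.
Sectional Soundcheck starts after Chamber Take ends, so Chamber Take has no further overlaps.
Vocals Take starts before Sectional Take ends → Sectional Take and Vocals Take overlap.
Sectional Soundcheck starts after Sectional Take ends, so Sectional Take has no further overlaps.
Sectional Soundcheck starts after Vocals Take ends, so Vocals Take has no further overlaps.
Tech Block starts after Sectional Soundcheck ends, so Sectional Soundcheck has no further overlaps.
Brass Warm-up starts before Tech Block ends → Tech Block and Brass Warm-up overlap.
Overlapping pairs: Brass Warm-up & Tech Block, Chamber Take & Sectional Take, Chamber Take & Vocals Take, Sectional Take & Vocals Take — 4 in total.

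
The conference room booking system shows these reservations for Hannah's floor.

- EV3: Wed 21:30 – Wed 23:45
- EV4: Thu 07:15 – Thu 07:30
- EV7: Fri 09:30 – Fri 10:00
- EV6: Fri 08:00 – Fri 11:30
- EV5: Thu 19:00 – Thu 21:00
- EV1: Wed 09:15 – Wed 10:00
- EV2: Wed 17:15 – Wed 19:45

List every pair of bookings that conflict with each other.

Sorted by start: EV1, EV2, EV3, EV4, EV5, EV6, EV7.
EV2 starts after EV1 ends, so nothing later overlaps EV1 either.
EV3 starts after EV2 ends, so nothing later overlaps EV2 either.
EV4 starts after EV3 ends, so nothing later overlaps EV3 either.
EV5 starts after EV4 ends, so nothing later overlaps EV4 either.
EV6 starts after EV5 ends, so nothing later overlaps EV5 either.
EV7 starts before EV6 ends → EV6 and EV7 overlap.

EV6 & EV7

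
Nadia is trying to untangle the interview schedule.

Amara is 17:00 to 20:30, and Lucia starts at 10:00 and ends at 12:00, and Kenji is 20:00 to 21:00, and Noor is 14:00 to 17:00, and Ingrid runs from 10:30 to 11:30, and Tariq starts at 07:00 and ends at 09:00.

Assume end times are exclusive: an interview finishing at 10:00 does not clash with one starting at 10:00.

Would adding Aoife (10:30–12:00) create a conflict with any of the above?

Tariq: ends 09:00 at or before Aoife starts 10:30 → clear.
Lucia: starts 10:00 before Aoife ends 12:00, and ends 12:00 after Aoife starts 10:30 → overlap.
Ingrid: starts 10:30 before Aoife ends 12:00, and ends 11:30 after Aoife starts 10:30 → overlap.
Noor: starts 14:00 at or after Aoife ends 12:00 → clear.
Amara: starts 17:00 at or after Aoife ends 12:00 → clear.
Kenji: starts 20:00 at or after Aoife ends 12:00 → clear.
Aoife overlaps Ingrid, Lucia.

Yes — it overlaps Ingrid, Lucia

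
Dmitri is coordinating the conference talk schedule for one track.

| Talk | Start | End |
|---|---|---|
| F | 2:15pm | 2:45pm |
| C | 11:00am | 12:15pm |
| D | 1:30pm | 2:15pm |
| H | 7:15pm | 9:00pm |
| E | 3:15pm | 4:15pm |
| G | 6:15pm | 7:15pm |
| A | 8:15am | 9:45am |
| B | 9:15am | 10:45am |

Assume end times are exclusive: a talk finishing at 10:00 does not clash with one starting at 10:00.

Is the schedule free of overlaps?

No

Check each pair: they overlap iff neither finishes before the other starts.
Sorted by start: A, B, C, D, F, E, G, H.
B starts before A ends → A and B overlap.
That's a conflict, so the schedule is not conflict-free.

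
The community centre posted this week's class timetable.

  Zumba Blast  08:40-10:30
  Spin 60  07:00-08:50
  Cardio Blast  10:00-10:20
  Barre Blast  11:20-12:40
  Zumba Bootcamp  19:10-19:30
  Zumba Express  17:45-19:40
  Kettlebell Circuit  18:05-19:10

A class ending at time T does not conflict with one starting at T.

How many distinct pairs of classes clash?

Sorted by start: Spin 60, Zumba Blast, Cardio Blast, Barre Blast, Zumba Express, Kettlebell Circuit, Zumba Bootcamp.
Zumba Blast starts before Spin 60 ends → Spin 60 and Zumba Blast overlap.
Cardio Blast starts after Spin 60 ends; Spin 60 is clear from here.
Cardio Blast starts before Zumba Blast ends → Zumba Blast and Cardio Blast overlap.
Barre Blast starts after Zumba Blast ends; Zumba Blast is clear from here.
Barre Blast starts after Cardio Blast ends; Cardio Blast is clear from here.
Zumba Express starts after Barre Blast ends; Barre Blast is clear from here.
Kettlebell Circuit starts before Zumba Express ends → Zumba Express and Kettlebell Circuit overlap.
Zumba Bootcamp starts before Zumba Express ends → Zumba Express and Zumba Bootcamp overlap.
Zumba Bootcamp starts exactly when Kettlebell Circuit ends (back-to-back, no overlap).
Overlapping pairs: Cardio Blast & Zumba Blast, Kettlebell Circuit & Zumba Express, Spin 60 & Zumba Blast, Zumba Bootcamp & Zumba Express — 4 in total.

4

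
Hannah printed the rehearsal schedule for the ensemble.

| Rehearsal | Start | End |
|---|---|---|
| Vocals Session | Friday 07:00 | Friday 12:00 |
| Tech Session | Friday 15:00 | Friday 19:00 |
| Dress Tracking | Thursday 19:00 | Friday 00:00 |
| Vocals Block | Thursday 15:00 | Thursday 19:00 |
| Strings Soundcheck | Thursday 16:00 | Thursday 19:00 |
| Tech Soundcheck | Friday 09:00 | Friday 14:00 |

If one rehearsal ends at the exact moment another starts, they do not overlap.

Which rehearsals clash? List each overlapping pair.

Sorted by start: Vocals Block, Strings Soundcheck, Dress Tracking, Vocals Session, Tech Soundcheck, Tech Session.
Strings Soundcheck starts before Vocals Block ends → Vocals Block and Strings Soundcheck overlap.
Dress Tracking starts exactly when Vocals Block ends (back-to-back, no overlap); Vocals Block is clear from here.
Dress Tracking starts exactly when Strings Soundcheck ends (back-to-back, no overlap); Strings Soundcheck is clear from here.
Vocals Session starts after Dress Tracking ends; Dress Tracking is clear from here.
Tech Soundcheck starts before Vocals Session ends → Vocals Session and Tech Soundcheck overlap.
Tech Session starts after Vocals Session ends.
Tech Session starts after Tech Soundcheck ends.

Strings Soundcheck & Vocals Block, Tech Soundcheck & Vocals Session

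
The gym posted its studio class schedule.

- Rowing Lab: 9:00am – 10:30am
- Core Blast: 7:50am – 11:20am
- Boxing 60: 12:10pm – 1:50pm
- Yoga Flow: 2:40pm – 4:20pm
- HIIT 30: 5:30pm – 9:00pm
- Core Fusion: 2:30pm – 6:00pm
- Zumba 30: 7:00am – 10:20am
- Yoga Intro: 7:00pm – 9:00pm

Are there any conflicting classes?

Yes

Sorted by start: Zumba 30, Core Blast, Rowing Lab, Boxing 60, Core Fusion, Yoga Flow, HIIT 30, Yoga Intro.
Core Blast starts before Zumba 30 ends → Zumba 30 and Core Blast overlap.
That's a conflict, so the schedule is not conflict-free.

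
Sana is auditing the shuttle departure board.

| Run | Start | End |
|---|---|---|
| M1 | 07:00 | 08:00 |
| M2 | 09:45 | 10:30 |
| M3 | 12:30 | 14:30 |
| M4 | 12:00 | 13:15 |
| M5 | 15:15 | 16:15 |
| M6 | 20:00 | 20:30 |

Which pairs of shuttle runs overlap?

M3 & M4

Sorted by start: M1, M2, M4, M3, M5, M6.
M2 starts after M1 ends, so M1 has no further overlaps.
M4 starts after M2 ends, so M2 has no further overlaps.
M3 starts before M4 ends → M4 and M3 overlap.
M5 starts after M4 ends, so M4 has no further overlaps.
M5 starts after M3 ends, so M3 has no further overlaps.
M6 starts after M5 ends.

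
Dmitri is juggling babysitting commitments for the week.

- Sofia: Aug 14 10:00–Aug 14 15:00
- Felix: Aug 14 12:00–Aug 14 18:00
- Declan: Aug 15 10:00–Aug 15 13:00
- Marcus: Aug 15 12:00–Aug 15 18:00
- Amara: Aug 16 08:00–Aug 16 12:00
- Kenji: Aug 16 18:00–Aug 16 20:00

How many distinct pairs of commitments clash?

Sorted by start: Sofia, Felix, Declan, Marcus, Amara, Kenji.
Felix starts before Sofia ends → Sofia and Felix overlap.
Declan starts after Sofia ends, so nothing later overlaps Sofia either.
Declan starts after Felix ends, so nothing later overlaps Felix either.
Marcus starts before Declan ends → Declan and Marcus overlap.
Amara starts after Declan ends, so nothing later overlaps Declan either.
Amara starts after Marcus ends, so nothing later overlaps Marcus either.
Kenji starts after Amara ends.
Overlapping pairs: Declan & Marcus, Felix & Sofia — 2 in total.

2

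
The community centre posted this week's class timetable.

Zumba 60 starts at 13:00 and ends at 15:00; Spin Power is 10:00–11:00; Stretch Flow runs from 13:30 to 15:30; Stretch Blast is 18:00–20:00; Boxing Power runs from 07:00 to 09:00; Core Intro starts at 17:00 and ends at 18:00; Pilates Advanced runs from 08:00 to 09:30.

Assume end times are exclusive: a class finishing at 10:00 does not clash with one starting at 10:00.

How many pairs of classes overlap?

Sorted by start: Boxing Power, Pilates Advanced, Spin Power, Zumba 60, Stretch Flow, Core Intro, Stretch Blast.
Pilates Advanced starts before Boxing Power ends → Boxing Power and Pilates Advanced overlap.
Spin Power starts after Boxing Power ends — done with Boxing Power.
Spin Power starts after Pilates Advanced ends — done with Pilates Advanced.
Zumba 60 starts after Spin Power ends — done with Spin Power.
Stretch Flow starts before Zumba 60 ends → Zumba 60 and Stretch Flow overlap.
Core Intro starts after Zumba 60 ends — done with Zumba 60.
Core Intro starts after Stretch Flow ends — done with Stretch Flow.
Stretch Blast starts exactly when Core Intro ends (back-to-back, no overlap).
Overlapping pairs: Boxing Power & Pilates Advanced, Stretch Flow & Zumba 60 — 2 in total.

2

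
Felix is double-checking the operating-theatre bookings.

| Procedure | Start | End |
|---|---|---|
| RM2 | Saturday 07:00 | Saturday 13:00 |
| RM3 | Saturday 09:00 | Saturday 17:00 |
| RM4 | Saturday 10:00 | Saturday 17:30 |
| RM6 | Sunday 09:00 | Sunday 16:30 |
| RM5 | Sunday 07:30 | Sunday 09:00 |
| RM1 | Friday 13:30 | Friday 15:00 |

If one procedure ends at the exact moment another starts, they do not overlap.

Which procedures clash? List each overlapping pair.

RM2 & RM3, RM2 & RM4, RM3 & RM4

Two intervals overlap when each starts before the other ends.
Sorted by start: RM1, RM2, RM3, RM4, RM5, RM6.
RM2 starts after RM1 ends, so nothing later overlaps RM1 either.
RM3 starts before RM2 ends → RM2 and RM3 overlap.
RM4 starts before RM2 ends → RM2 and RM4 overlap.
RM5 starts after RM2 ends, so nothing later overlaps RM2 either.
RM4 starts before RM3 ends → RM3 and RM4 overlap.
RM5 starts after RM3 ends, so nothing later overlaps RM3 either.
RM5 starts after RM4 ends, so nothing later overlaps RM4 either.
RM6 starts exactly when RM5 ends (back-to-back, no overlap).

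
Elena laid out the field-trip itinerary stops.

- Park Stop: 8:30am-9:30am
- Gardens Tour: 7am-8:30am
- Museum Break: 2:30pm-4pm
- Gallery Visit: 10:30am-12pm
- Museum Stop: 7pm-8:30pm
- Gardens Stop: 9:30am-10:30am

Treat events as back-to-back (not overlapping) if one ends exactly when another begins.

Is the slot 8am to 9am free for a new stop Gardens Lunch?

No — it overlaps Gardens Tour, Park Stop

Gardens Tour: starts 7am before Gardens Lunch ends 9am, and ends 8:30am after Gardens Lunch starts 8am → overlap.
Park Stop: starts 8:30am before Gardens Lunch ends 9am, and ends 9:30am after Gardens Lunch starts 8am → overlap.
Gardens Stop: starts 9:30am at or after Gardens Lunch ends 9am → clear.
Gallery Visit: starts 10:30am at or after Gardens Lunch ends 9am → clear.
Museum Break: starts 2:30pm at or after Gardens Lunch ends 9am → clear.
Museum Stop: starts 7pm at or after Gardens Lunch ends 9am → clear.
Gardens Lunch overlaps Gardens Tour, Park Stop.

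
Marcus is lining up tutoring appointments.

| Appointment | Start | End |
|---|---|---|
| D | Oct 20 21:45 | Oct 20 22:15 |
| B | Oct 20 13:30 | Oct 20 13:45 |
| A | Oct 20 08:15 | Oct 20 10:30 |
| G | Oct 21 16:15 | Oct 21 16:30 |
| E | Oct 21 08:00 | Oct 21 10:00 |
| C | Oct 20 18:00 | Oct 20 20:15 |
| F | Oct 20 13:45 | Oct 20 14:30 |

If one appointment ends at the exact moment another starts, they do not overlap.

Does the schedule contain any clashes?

No

Sorted by start: A, B, F, C, D, E, G.
B starts after A ends, so nothing later overlaps A either.
F starts exactly when B ends (back-to-back, no overlap), so nothing later overlaps B either.
C starts after F ends, so nothing later overlaps F either.
D starts after C ends, so nothing later overlaps C either.
E starts after D ends, so nothing later overlaps D either.
G starts after E ends.
Every pair is clear; the schedule has no overlaps.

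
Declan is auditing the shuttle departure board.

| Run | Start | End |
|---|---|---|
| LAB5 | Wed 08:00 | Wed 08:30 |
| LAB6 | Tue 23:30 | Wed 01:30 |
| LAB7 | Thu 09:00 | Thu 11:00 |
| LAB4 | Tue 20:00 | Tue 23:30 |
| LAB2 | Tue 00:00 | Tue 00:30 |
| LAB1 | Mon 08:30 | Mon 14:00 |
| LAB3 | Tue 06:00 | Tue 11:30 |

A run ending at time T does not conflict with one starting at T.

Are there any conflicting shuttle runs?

Two intervals overlap when each starts before the other ends.
Sorted by start: LAB1, LAB2, LAB3, LAB4, LAB6, LAB5, LAB7.
LAB2 starts after LAB1 ends; LAB1 is clear from here.
LAB3 starts after LAB2 ends; LAB2 is clear from here.
LAB4 starts after LAB3 ends; LAB3 is clear from here.
LAB6 starts exactly when LAB4 ends (back-to-back, no overlap); LAB4 is clear from here.
LAB5 starts after LAB6 ends; LAB6 is clear from here.
LAB7 starts after LAB5 ends.
Every pair is clear; the schedule has no overlaps.

No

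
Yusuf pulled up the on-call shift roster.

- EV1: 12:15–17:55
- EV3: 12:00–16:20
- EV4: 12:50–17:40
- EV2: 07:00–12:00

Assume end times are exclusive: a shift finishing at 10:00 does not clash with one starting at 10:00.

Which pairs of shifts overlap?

Sorted by start: EV2, EV3, EV1, EV4.
EV3 starts exactly when EV2 ends (back-to-back, no overlap), so nothing later overlaps EV2 either.
EV1 starts before EV3 ends → EV3 and EV1 overlap.
EV4 starts before EV3 ends → EV3 and EV4 overlap.
EV4 starts before EV1 ends → EV1 and EV4 overlap.

EV1 & EV3, EV1 & EV4, EV3 & EV4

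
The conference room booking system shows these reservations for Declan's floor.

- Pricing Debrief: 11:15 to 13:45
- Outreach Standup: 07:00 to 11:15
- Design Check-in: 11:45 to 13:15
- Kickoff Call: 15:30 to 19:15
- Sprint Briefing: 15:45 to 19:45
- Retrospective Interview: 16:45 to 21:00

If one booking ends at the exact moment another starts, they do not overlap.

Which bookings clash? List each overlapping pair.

Design Check-in & Pricing Debrief, Kickoff Call & Retrospective Interview, Kickoff Call & Sprint Briefing, Retrospective Interview & Sprint Briefing

Check each pair: they overlap iff neither finishes before the other starts.
Sorted by start: Outreach Standup, Pricing Debrief, Design Check-in, Kickoff Call, Sprint Briefing, Retrospective Interview.
Pricing Debrief starts exactly when Outreach Standup ends (back-to-back, no overlap) — done with Outreach Standup.
Design Check-in starts before Pricing Debrief ends → Pricing Debrief and Design Check-in overlap.
Kickoff Call starts after Pricing Debrief ends — done with Pricing Debrief.
Kickoff Call starts after Design Check-in ends — done with Design Check-in.
Sprint Briefing starts before Kickoff Call ends → Kickoff Call and Sprint Briefing overlap.
Retrospective Interview starts before Kickoff Call ends → Kickoff Call and Retrospective Interview overlap.
Retrospective Interview starts before Sprint Briefing ends → Sprint Briefing and Retrospective Interview overlap.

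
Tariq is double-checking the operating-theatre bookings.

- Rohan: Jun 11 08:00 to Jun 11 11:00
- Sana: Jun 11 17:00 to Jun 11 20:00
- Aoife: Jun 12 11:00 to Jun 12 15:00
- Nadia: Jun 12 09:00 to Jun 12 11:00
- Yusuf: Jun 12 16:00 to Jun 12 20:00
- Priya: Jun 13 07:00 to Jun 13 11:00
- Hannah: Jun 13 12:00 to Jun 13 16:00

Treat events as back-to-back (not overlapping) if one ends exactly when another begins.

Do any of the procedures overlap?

Two intervals overlap when each starts before the other ends.
Sorted by start: Rohan, Sana, Nadia, Aoife, Yusuf, Priya, Hannah.
Sana starts after Rohan ends, so nothing later overlaps Rohan either.
Nadia starts after Sana ends, so nothing later overlaps Sana either.
Aoife starts exactly when Nadia ends (back-to-back, no overlap), so nothing later overlaps Nadia either.
Yusuf starts after Aoife ends, so nothing later overlaps Aoife either.
Priya starts after Yusuf ends, so nothing later overlaps Yusuf either.
Hannah starts after Priya ends.
Every pair is clear; the schedule has no overlaps.

No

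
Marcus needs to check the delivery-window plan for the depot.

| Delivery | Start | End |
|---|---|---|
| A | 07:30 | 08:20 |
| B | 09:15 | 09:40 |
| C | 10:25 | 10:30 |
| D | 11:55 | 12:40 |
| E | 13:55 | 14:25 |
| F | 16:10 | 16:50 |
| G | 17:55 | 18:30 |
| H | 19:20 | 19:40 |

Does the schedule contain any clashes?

No

Sorted by start: A, B, C, D, E, F, G, H.
B starts after A ends — done with A.
C starts after B ends — done with B.
D starts after C ends — done with C.
E starts after D ends — done with D.
F starts after E ends — done with E.
G starts after F ends — done with F.
H starts after G ends.
Every pair is clear; the schedule has no overlaps.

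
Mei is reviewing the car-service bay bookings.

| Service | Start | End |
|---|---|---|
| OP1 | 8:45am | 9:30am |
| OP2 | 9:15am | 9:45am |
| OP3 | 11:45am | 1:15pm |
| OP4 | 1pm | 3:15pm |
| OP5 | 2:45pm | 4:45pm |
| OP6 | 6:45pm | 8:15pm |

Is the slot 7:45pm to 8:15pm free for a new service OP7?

No — it overlaps OP6

OP1: ends 9:30am at or before OP7 starts 7:45pm → clear.
OP2: ends 9:45am at or before OP7 starts 7:45pm → clear.
OP3: ends 1:15pm at or before OP7 starts 7:45pm → clear.
OP4: ends 3:15pm at or before OP7 starts 7:45pm → clear.
OP5: ends 4:45pm at or before OP7 starts 7:45pm → clear.
OP6: starts 6:45pm before OP7 ends 8:15pm, and ends 8:15pm after OP7 starts 7:45pm → overlap.
OP7 overlaps OP6.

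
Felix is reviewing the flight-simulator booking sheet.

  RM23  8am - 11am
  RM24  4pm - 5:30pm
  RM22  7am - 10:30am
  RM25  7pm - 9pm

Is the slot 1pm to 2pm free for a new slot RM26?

Yes — the slot is free

RM22: ends 10:30am at or before RM26 starts 1pm → clear.
RM23: ends 11am at or before RM26 starts 1pm → clear.
RM24: starts 4pm at or after RM26 ends 2pm → clear.
RM25: starts 7pm at or after RM26 ends 2pm → clear.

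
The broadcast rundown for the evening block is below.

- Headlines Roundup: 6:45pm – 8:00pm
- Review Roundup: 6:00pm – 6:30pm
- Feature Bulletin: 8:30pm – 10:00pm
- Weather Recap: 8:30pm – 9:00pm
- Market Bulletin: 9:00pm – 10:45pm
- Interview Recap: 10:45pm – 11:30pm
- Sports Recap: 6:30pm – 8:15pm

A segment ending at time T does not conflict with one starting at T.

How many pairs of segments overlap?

Two intervals overlap when each starts before the other ends.
Sorted by start: Review Roundup, Sports Recap, Headlines Roundup, Feature Bulletin, Weather Recap, Market Bulletin, Interview Recap.
Sports Recap starts exactly when Review Roundup ends (back-to-back, no overlap), so Review Roundup has no further overlaps.
Headlines Roundup starts before Sports Recap ends → Sports Recap and Headlines Roundup overlap.
Feature Bulletin starts after Sports Recap ends, so Sports Recap has no further overlaps.
Feature Bulletin starts after Headlines Roundup ends, so Headlines Roundup has no further overlaps.
Weather Recap starts before Feature Bulletin ends → Feature Bulletin and Weather Recap overlap.
Market Bulletin starts before Feature Bulletin ends → Feature Bulletin and Market Bulletin overlap.
Interview Recap starts after Feature Bulletin ends.
Market Bulletin starts exactly when Weather Recap ends (back-to-back, no overlap), so Weather Recap has no further overlaps.
Interview Recap starts exactly when Market Bulletin ends (back-to-back, no overlap).
Overlapping pairs: Feature Bulletin & Market Bulletin, Feature Bulletin & Weather Recap, Headlines Roundup & Sports Recap — 3 in total.

3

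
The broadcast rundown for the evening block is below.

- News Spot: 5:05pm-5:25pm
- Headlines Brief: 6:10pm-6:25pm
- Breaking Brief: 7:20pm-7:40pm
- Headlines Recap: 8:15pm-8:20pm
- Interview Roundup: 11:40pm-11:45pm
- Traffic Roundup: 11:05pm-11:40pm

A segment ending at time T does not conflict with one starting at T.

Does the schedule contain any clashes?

Sorted by start: News Spot, Headlines Brief, Breaking Brief, Headlines Recap, Traffic Roundup, Interview Roundup.
Headlines Brief starts after News Spot ends; News Spot is clear from here.
Breaking Brief starts after Headlines Brief ends; Headlines Brief is clear from here.
Headlines Recap starts after Breaking Brief ends; Breaking Brief is clear from here.
Traffic Roundup starts after Headlines Recap ends; Headlines Recap is clear from here.
Interview Roundup starts exactly when Traffic Roundup ends (back-to-back, no overlap).
Every pair is clear; the schedule has no overlaps.

No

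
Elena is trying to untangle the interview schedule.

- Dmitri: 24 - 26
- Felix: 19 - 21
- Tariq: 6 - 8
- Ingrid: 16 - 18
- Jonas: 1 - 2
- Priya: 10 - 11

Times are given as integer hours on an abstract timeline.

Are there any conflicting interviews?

No

Sorted by start: Jonas, Tariq, Priya, Ingrid, Felix, Dmitri.
Tariq starts after Jonas ends, so nothing later overlaps Jonas either.
Priya starts after Tariq ends, so nothing later overlaps Tariq either.
Ingrid starts after Priya ends, so nothing later overlaps Priya either.
Felix starts after Ingrid ends, so nothing later overlaps Ingrid either.
Dmitri starts after Felix ends.
Every pair is clear; the schedule has no overlaps.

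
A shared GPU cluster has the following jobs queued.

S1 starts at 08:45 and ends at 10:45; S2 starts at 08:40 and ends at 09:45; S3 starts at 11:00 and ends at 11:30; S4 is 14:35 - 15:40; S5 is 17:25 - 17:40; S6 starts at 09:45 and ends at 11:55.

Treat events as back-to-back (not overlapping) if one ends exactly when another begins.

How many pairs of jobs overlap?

Sorted by start: S2, S1, S6, S3, S4, S5.
S1 starts before S2 ends → S2 and S1 overlap.
S6 starts exactly when S2 ends (back-to-back, no overlap), so nothing later overlaps S2 either.
S6 starts before S1 ends → S1 and S6 overlap.
S3 starts after S1 ends, so nothing later overlaps S1 either.
S3 starts before S6 ends → S6 and S3 overlap.
S4 starts after S6 ends, so nothing later overlaps S6 either.
S4 starts after S3 ends, so nothing later overlaps S3 either.
S5 starts after S4 ends.
Overlapping pairs: S1 & S2, S1 & S6, S3 & S6 — 3 in total.

3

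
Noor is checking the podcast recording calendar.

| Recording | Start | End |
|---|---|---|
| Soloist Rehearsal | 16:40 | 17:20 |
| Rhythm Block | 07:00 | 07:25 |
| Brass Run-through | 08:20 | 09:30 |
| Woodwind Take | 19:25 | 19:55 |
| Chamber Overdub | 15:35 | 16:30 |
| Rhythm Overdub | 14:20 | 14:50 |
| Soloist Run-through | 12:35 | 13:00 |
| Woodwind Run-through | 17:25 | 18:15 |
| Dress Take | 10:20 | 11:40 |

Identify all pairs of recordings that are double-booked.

Sorted by start: Rhythm Block, Brass Run-through, Dress Take, Soloist Run-through, Rhythm Overdub, Chamber Overdub, Soloist Rehearsal, Woodwind Run-through, Woodwind Take.
Brass Run-through starts after Rhythm Block ends, so Rhythm Block has no further overlaps.
Dress Take starts after Brass Run-through ends, so Brass Run-through has no further overlaps.
Soloist Run-through starts after Dress Take ends, so Dress Take has no further overlaps.
Rhythm Overdub starts after Soloist Run-through ends, so Soloist Run-through has no further overlaps.
Chamber Overdub starts after Rhythm Overdub ends, so Rhythm Overdub has no further overlaps.
Soloist Rehearsal starts after Chamber Overdub ends, so Chamber Overdub has no further overlaps.
Woodwind Run-through starts after Soloist Rehearsal ends, so Soloist Rehearsal has no further overlaps.
Woodwind Take starts after Woodwind Run-through ends.

none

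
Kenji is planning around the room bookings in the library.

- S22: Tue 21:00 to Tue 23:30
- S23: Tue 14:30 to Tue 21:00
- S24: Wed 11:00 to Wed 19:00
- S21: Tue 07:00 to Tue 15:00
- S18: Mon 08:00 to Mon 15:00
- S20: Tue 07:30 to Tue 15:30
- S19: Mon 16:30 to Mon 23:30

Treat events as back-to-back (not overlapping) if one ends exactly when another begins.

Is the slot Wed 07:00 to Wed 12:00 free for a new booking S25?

No — it overlaps S24

S18: ends Mon 15:00 at or before S25 starts Wed 07:00 → clear.
S19: ends Mon 23:30 at or before S25 starts Wed 07:00 → clear.
S21: ends Tue 15:00 at or before S25 starts Wed 07:00 → clear.
S20: ends Tue 15:30 at or before S25 starts Wed 07:00 → clear.
S23: ends Tue 21:00 at or before S25 starts Wed 07:00 → clear.
S22: ends Tue 23:30 at or before S25 starts Wed 07:00 → clear.
S24: starts Wed 11:00 before S25 ends Wed 12:00, and ends Wed 19:00 after S25 starts Wed 07:00 → overlap.
S25 overlaps S24.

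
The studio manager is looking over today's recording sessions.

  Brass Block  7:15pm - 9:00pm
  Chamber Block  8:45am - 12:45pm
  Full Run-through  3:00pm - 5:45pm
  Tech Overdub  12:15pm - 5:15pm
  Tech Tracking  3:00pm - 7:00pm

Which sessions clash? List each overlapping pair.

Sorted by start: Chamber Block, Tech Overdub, Full Run-through, Tech Tracking, Brass Block.
Tech Overdub starts before Chamber Block ends → Chamber Block and Tech Overdub overlap.
Full Run-through starts after Chamber Block ends, so Chamber Block has no further overlaps.
Full Run-through starts before Tech Overdub ends → Tech Overdub and Full Run-through overlap.
Tech Tracking starts before Tech Overdub ends → Tech Overdub and Tech Tracking overlap.
Brass Block starts after Tech Overdub ends.
Tech Tracking starts before Full Run-through ends → Full Run-through and Tech Tracking overlap.
Brass Block starts after Full Run-through ends.
Brass Block starts after Tech Tracking ends.

Chamber Block & Tech Overdub, Full Run-through & Tech Overdub, Full Run-through & Tech Tracking, Tech Overdub & Tech Tracking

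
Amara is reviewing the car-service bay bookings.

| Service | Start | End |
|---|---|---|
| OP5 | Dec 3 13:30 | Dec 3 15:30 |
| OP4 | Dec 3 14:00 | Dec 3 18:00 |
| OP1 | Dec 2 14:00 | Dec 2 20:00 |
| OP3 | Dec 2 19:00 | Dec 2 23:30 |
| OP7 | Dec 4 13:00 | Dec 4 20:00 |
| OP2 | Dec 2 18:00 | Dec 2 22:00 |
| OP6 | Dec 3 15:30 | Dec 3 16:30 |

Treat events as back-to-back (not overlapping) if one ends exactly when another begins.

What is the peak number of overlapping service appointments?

3

Sort all start/end points and keep a running count:
Dec 2 14:00 start OP1 → 1
Dec 2 18:00 start OP2 → 2
Dec 2 19:00 start OP3 → 3
Dec 2 20:00 end OP1 → 2
Dec 2 22:00 end OP2 → 1
Dec 2 23:30 end OP3 → 0
Dec 3 13:30 start OP5 → 1
Dec 3 14:00 start OP4 → 2
Dec 3 15:30 end OP5 → 1
Dec 3 15:30 start OP6 → 2
Dec 3 16:30 end OP6 → 1
Dec 3 18:00 end OP4 → 0
Dec 4 13:00 start OP7 → 1
Dec 4 20:00 end OP7 → 0
Peak is 3, at Dec 2 19:00 (OP1, OP2, OP3).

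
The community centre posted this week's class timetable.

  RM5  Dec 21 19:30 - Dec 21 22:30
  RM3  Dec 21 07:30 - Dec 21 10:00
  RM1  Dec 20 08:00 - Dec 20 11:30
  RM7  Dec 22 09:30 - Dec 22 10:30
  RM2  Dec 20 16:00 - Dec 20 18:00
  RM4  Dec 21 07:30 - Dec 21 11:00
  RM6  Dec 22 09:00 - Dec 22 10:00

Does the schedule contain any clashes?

Sorted by start: RM1, RM2, RM3, RM4, RM5, RM6, RM7.
RM2 starts after RM1 ends; RM1 is clear from here.
RM3 starts after RM2 ends; RM2 is clear from here.
RM4 starts before RM3 ends → RM3 and RM4 overlap.
That's a conflict, so the schedule is not conflict-free.

Yes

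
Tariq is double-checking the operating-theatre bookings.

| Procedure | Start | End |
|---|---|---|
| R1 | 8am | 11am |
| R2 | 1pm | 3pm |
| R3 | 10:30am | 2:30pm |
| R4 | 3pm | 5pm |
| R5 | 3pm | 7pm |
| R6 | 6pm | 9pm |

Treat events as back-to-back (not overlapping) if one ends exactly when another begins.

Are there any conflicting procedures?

Yes

Sorted by start: R1, R3, R2, R4, R5, R6.
R3 starts before R1 ends → R1 and R3 overlap.
That's a conflict, so the schedule is not conflict-free.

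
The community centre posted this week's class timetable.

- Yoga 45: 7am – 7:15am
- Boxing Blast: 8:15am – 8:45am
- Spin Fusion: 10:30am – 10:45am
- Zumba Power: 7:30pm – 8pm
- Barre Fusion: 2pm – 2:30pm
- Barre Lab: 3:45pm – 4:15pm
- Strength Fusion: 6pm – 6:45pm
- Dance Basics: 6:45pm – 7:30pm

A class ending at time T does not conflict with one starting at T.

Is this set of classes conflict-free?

Sorted by start: Yoga 45, Boxing Blast, Spin Fusion, Barre Fusion, Barre Lab, Strength Fusion, Dance Basics, Zumba Power.
Boxing Blast starts after Yoga 45 ends, so Yoga 45 has no further overlaps.
Spin Fusion starts after Boxing Blast ends, so Boxing Blast has no further overlaps.
Barre Fusion starts after Spin Fusion ends, so Spin Fusion has no further overlaps.
Barre Lab starts after Barre Fusion ends, so Barre Fusion has no further overlaps.
Strength Fusion starts after Barre Lab ends, so Barre Lab has no further overlaps.
Dance Basics starts exactly when Strength Fusion ends (back-to-back, no overlap), so Strength Fusion has no further overlaps.
Zumba Power starts exactly when Dance Basics ends (back-to-back, no overlap).
Every pair is clear; the schedule has no overlaps.

Yes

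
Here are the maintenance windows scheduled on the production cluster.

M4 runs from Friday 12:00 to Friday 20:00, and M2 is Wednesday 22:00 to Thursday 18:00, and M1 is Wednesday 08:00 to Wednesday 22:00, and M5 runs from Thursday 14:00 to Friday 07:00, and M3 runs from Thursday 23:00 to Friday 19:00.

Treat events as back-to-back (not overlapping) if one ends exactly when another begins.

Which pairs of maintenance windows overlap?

M2 & M5, M3 & M4, M3 & M5

Two intervals overlap when each starts before the other ends.
Sorted by start: M1, M2, M5, M3, M4.
M2 starts exactly when M1 ends (back-to-back, no overlap), so M1 has no further overlaps.
M5 starts before M2 ends → M2 and M5 overlap.
M3 starts after M2 ends, so M2 has no further overlaps.
M3 starts before M5 ends → M5 and M3 overlap.
M4 starts after M5 ends.
M4 starts before M3 ends → M3 and M4 overlap.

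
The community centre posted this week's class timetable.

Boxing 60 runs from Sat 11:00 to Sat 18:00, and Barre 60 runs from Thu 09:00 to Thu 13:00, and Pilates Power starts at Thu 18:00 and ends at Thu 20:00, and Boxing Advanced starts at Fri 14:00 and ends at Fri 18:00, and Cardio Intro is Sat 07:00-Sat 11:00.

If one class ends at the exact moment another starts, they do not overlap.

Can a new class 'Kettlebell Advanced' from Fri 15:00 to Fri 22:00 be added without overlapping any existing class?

No — it overlaps Boxing Advanced

Barre 60: ends Thu 13:00 at or before Kettlebell Advanced starts Fri 15:00 → clear.
Pilates Power: ends Thu 20:00 at or before Kettlebell Advanced starts Fri 15:00 → clear.
Boxing Advanced: starts Fri 14:00 before Kettlebell Advanced ends Fri 22:00, and ends Fri 18:00 after Kettlebell Advanced starts Fri 15:00 → overlap.
Cardio Intro: starts Sat 07:00 at or after Kettlebell Advanced ends Fri 22:00 → clear.
Boxing 60: starts Sat 11:00 at or after Kettlebell Advanced ends Fri 22:00 → clear.
Kettlebell Advanced overlaps Boxing Advanced.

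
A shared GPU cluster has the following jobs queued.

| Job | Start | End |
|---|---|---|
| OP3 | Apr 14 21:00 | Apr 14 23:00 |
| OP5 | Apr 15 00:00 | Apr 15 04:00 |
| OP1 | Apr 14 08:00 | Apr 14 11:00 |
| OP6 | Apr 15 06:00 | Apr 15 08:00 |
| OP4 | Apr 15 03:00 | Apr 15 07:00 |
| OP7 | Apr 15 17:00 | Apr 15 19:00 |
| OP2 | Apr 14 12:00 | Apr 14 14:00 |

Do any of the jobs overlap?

Yes

Sorted by start: OP1, OP2, OP3, OP5, OP4, OP6, OP7.
OP2 starts after OP1 ends, so OP1 has no further overlaps.
OP3 starts after OP2 ends, so OP2 has no further overlaps.
OP5 starts after OP3 ends, so OP3 has no further overlaps.
OP4 starts before OP5 ends → OP5 and OP4 overlap.
That's a conflict, so the schedule is not conflict-free.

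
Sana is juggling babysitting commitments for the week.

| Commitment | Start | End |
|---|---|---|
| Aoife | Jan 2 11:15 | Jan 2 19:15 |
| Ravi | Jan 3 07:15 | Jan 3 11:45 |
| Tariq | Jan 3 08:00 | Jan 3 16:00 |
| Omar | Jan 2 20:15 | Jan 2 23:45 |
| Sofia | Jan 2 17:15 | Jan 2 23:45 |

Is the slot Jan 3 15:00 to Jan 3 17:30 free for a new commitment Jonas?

Aoife: ends Jan 2 19:15 at or before Jonas starts Jan 3 15:00 → clear.
Sofia: ends Jan 2 23:45 at or before Jonas starts Jan 3 15:00 → clear.
Omar: ends Jan 2 23:45 at or before Jonas starts Jan 3 15:00 → clear.
Ravi: ends Jan 3 11:45 at or before Jonas starts Jan 3 15:00 → clear.
Tariq: starts Jan 3 08:00 before Jonas ends Jan 3 17:30, and ends Jan 3 16:00 after Jonas starts Jan 3 15:00 → overlap.
Jonas overlaps Tariq.

No — it overlaps Tariq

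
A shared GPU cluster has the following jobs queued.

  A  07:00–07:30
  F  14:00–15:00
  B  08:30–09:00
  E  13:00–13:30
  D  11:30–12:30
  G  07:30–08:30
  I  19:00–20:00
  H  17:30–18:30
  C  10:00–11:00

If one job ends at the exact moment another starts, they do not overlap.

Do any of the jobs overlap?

No

Check each pair: they overlap iff neither finishes before the other starts.
Sorted by start: A, G, B, C, D, E, F, H, I.
G starts exactly when A ends (back-to-back, no overlap), so A has no further overlaps.
B starts exactly when G ends (back-to-back, no overlap), so G has no further overlaps.
C starts after B ends, so B has no further overlaps.
D starts after C ends, so C has no further overlaps.
E starts after D ends, so D has no further overlaps.
F starts after E ends, so E has no further overlaps.
H starts after F ends, so F has no further overlaps.
I starts after H ends.
Every pair is clear; the schedule has no overlaps.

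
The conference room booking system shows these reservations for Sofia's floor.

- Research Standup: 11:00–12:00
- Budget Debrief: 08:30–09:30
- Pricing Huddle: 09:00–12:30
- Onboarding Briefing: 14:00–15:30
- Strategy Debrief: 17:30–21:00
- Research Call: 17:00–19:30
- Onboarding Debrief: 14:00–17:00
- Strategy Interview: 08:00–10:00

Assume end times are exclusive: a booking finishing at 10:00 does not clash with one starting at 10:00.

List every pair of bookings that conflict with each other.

Budget Debrief & Pricing Huddle, Budget Debrief & Strategy Interview, Onboarding Briefing & Onboarding Debrief, Pricing Huddle & Research Standup, Pricing Huddle & Strategy Interview, Research Call & Strategy Debrief

Two intervals overlap when each starts before the other ends.
Sorted by start: Strategy Interview, Budget Debrief, Pricing Huddle, Research Standup, Onboarding Briefing, Onboarding Debrief, Research Call, Strategy Debrief.
Budget Debrief starts before Strategy Interview ends → Strategy Interview and Budget Debrief overlap.
Pricing Huddle starts before Strategy Interview ends → Strategy Interview and Pricing Huddle overlap.
Research Standup starts after Strategy Interview ends; Strategy Interview is clear from here.
Pricing Huddle starts before Budget Debrief ends → Budget Debrief and Pricing Huddle overlap.
Research Standup starts after Budget Debrief ends; Budget Debrief is clear from here.
Research Standup starts before Pricing Huddle ends → Pricing Huddle and Research Standup overlap.
Onboarding Briefing starts after Pricing Huddle ends; Pricing Huddle is clear from here.
Onboarding Briefing starts after Research Standup ends; Research Standup is clear from here.
Onboarding Debrief starts before Onboarding Briefing ends → Onboarding Briefing and Onboarding Debrief overlap.
Research Call starts after Onboarding Briefing ends; Onboarding Briefing is clear from here.
Research Call starts exactly when Onboarding Debrief ends (back-to-back, no overlap); Onboarding Debrief is clear from here.
Strategy Debrief starts before Research Call ends → Research Call and Strategy Debrief overlap.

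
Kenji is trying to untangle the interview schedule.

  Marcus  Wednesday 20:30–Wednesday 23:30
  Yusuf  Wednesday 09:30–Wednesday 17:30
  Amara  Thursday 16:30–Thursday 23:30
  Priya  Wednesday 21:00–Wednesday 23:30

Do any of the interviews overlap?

Yes

Sorted by start: Yusuf, Marcus, Priya, Amara.
Marcus starts after Yusuf ends — done with Yusuf.
Priya starts before Marcus ends → Marcus and Priya overlap.
That's a conflict, so the schedule is not conflict-free.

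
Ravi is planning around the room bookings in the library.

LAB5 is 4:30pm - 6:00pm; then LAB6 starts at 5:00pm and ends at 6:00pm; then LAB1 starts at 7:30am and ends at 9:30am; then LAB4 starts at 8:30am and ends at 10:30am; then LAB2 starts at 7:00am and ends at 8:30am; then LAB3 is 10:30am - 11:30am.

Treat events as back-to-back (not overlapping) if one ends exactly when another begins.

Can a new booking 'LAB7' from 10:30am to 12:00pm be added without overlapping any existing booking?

LAB2: ends 8:30am at or before LAB7 starts 10:30am → clear.
LAB1: ends 9:30am at or before LAB7 starts 10:30am → clear.
LAB4: ends 10:30am at or before LAB7 starts 10:30am → clear.
LAB3: starts 10:30am before LAB7 ends 12:00pm, and ends 11:30am after LAB7 starts 10:30am → overlap.
LAB5: starts 4:30pm at or after LAB7 ends 12:00pm → clear.
LAB6: starts 5:00pm at or after LAB7 ends 12:00pm → clear.
LAB7 overlaps LAB3.

No — it overlaps LAB3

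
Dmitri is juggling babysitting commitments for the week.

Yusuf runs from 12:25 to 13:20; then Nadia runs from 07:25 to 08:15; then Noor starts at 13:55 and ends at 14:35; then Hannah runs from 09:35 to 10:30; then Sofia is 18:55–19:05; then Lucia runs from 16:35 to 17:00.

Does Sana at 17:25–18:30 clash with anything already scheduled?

Nadia: ends 08:15 at or before Sana starts 17:25 → clear.
Hannah: ends 10:30 at or before Sana starts 17:25 → clear.
Yusuf: ends 13:20 at or before Sana starts 17:25 → clear.
Noor: ends 14:35 at or before Sana starts 17:25 → clear.
Lucia: ends 17:00 at or before Sana starts 17:25 → clear.
Sofia: starts 18:55 at or after Sana ends 18:30 → clear.

No — it doesn't clash with anything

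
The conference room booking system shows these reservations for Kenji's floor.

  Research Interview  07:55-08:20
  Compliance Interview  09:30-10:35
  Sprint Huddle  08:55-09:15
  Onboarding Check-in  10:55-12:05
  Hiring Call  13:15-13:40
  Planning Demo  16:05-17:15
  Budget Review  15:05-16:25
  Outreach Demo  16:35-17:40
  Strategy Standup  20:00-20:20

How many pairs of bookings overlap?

Sorted by start: Research Interview, Sprint Huddle, Compliance Interview, Onboarding Check-in, Hiring Call, Budget Review, Planning Demo, Outreach Demo, Strategy Standup.
Sprint Huddle starts after Research Interview ends, so nothing later overlaps Research Interview either.
Compliance Interview starts after Sprint Huddle ends, so nothing later overlaps Sprint Huddle either.
Onboarding Check-in starts after Compliance Interview ends, so nothing later overlaps Compliance Interview either.
Hiring Call starts after Onboarding Check-in ends, so nothing later overlaps Onboarding Check-in either.
Budget Review starts after Hiring Call ends, so nothing later overlaps Hiring Call either.
Planning Demo starts before Budget Review ends → Budget Review and Planning Demo overlap.
Outreach Demo starts after Budget Review ends, so nothing later overlaps Budget Review either.
Outreach Demo starts before Planning Demo ends → Planning Demo and Outreach Demo overlap.
Strategy Standup starts after Planning Demo ends.
Strategy Standup starts after Outreach Demo ends.
Overlapping pairs: Budget Review & Planning Demo, Outreach Demo & Planning Demo — 2 in total.

2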